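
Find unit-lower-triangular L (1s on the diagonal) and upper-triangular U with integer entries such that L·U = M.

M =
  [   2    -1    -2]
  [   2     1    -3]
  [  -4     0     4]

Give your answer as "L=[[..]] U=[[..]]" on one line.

  row1 -= 1·row0 → [0,2,-1]
  row2 -= -2·row0 → [0,-2,0]
  row2 -= -1·row1 → [0,0,-1]

L=[[1,0,0],[1,1,0],[-2,-1,1]] U=[[2,-1,-2],[0,2,-1],[0,0,-1]]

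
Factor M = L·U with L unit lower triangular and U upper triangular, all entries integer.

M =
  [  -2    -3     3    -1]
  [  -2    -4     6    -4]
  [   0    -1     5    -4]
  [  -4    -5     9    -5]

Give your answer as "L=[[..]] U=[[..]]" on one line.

L=[[1,0,0,0],[1,1,0,0],[0,1,1,0],[2,-1,3,1]] U=[[-2,-3,3,-1],[0,-1,3,-3],[0,0,2,-1],[0,0,0,-3]]

  r1 -= 1·r0 → [0,-1,3,-3]
  r2 -= 0·r0 → [0,-1,5,-4]
  r3 -= 2·r0 → [0,1,3,-3]
  r2 -= 1·r1 → [0,0,2,-1]
  r3 -= -1·r1 → [0,0,6,-6]
  r3 -= 3·r2 → [0,0,0,-3]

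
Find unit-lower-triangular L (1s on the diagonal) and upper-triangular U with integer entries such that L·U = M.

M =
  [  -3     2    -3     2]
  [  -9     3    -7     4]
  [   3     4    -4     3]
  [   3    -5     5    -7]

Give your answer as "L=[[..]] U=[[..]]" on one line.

  row1 -= 3·row0 → [0,-3,2,-2]
  row2 -= -1·row0 → [0,6,-7,5]
  row3 -= -1·row0 → [0,-3,2,-5]
  row2 -= -2·row1 → [0,0,-3,1]
  row3 -= 1·row1 → [0,0,0,-3]
  row3 -= 0·row2 → [0,0,0,-3]

L=[[1,0,0,0],[3,1,0,0],[-1,-2,1,0],[-1,1,0,1]] U=[[-3,2,-3,2],[0,-3,2,-2],[0,0,-3,1],[0,0,0,-3]]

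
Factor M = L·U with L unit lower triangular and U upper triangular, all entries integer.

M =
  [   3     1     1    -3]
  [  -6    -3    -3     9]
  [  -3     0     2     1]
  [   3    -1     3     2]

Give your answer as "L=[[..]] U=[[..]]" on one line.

  row1 -= -2·row0 → [0,-1,-1,3]
  row2 -= -1·row0 → [0,1,3,-2]
  row3 -= 1·row0 → [0,-2,2,5]
  row2 -= -1·row1 → [0,0,2,1]
  row3 -= 2·row1 → [0,0,4,-1]
  row3 -= 2·row2 → [0,0,0,-3]

L=[[1,0,0,0],[-2,1,0,0],[-1,-1,1,0],[1,2,2,1]] U=[[3,1,1,-3],[0,-1,-1,3],[0,0,2,1],[0,0,0,-3]]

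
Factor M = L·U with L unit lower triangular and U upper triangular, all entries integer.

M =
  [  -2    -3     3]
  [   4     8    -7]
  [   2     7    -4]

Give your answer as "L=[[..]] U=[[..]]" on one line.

L=[[1,0,0],[-2,1,0],[-1,2,1]] U=[[-2,-3,3],[0,2,-1],[0,0,1]]

  r1 -= -2·r0 → [0,2,-1]
  r2 -= -1·r0 → [0,4,-1]
  r2 -= 2·r1 → [0,0,1]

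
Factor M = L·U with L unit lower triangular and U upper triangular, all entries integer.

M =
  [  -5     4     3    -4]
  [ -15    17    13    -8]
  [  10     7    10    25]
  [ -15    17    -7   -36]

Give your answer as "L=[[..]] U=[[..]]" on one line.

L=[[1,0,0,0],[3,1,0,0],[-2,3,1,0],[3,1,-5,1]] U=[[-5,4,3,-4],[0,5,4,4],[0,0,4,5],[0,0,0,-3]]

  R1 -= 3·R0 → [0,5,4,4]
  R2 -= -2·R0 → [0,15,16,17]
  R3 -= 3·R0 → [0,5,-16,-24]
  R2 -= 3·R1 → [0,0,4,5]
  R3 -= 1·R1 → [0,0,-20,-28]
  R3 -= -5·R2 → [0,0,0,-3]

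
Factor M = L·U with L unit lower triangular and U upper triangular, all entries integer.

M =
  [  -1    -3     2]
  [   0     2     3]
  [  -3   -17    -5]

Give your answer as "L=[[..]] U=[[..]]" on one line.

  row1 -= 0·row0 → [0,2,3]
  row2 -= 3·row0 → [0,-8,-11]
  row2 -= -4·row1 → [0,0,1]

L=[[1,0,0],[0,1,0],[3,-4,1]] U=[[-1,-3,2],[0,2,3],[0,0,1]]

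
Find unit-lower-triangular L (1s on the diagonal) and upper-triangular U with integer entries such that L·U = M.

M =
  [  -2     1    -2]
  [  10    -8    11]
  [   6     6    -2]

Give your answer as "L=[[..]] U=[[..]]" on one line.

  r1 -= -5·r0 → [0,-3,1]
  r2 -= -3·r0 → [0,9,-8]
  r2 -= -3·r1 → [0,0,-5]

L=[[1,0,0],[-5,1,0],[-3,-3,1]] U=[[-2,1,-2],[0,-3,1],[0,0,-5]]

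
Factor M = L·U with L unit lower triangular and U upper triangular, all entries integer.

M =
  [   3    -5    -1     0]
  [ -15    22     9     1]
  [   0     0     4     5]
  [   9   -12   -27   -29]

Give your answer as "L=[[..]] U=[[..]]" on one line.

  R1 -= -5·R0 → [0,-3,4,1]
  R2 -= 0·R0 → [0,0,4,5]
  R3 -= 3·R0 → [0,3,-24,-29]
  R2 -= 0·R1 → [0,0,4,5]
  R3 -= -1·R1 → [0,0,-20,-28]
  R3 -= -5·R2 → [0,0,0,-3]

L=[[1,0,0,0],[-5,1,0,0],[0,0,1,0],[3,-1,-5,1]] U=[[3,-5,-1,0],[0,-3,4,1],[0,0,4,5],[0,0,0,-3]]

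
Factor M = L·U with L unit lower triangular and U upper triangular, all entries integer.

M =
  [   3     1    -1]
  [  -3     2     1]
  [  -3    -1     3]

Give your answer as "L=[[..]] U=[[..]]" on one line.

  row1 -= -1·row0 → [0,3,0]
  row2 -= -1·row0 → [0,0,2]
  row2 -= 0·row1 → [0,0,2]

L=[[1,0,0],[-1,1,0],[-1,0,1]] U=[[3,1,-1],[0,3,0],[0,0,2]]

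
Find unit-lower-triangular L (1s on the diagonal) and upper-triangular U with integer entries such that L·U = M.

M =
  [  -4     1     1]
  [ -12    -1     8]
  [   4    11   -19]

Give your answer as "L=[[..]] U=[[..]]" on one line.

  R1 -= 3·R0 → [0,-4,5]
  R2 -= -1·R0 → [0,12,-18]
  R2 -= -3·R1 → [0,0,-3]

L=[[1,0,0],[3,1,0],[-1,-3,1]] U=[[-4,1,1],[0,-4,5],[0,0,-3]]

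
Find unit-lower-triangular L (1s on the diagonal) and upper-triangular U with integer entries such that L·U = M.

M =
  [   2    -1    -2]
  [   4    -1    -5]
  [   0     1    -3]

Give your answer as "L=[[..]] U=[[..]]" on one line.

L=[[1,0,0],[2,1,0],[0,1,1]] U=[[2,-1,-2],[0,1,-1],[0,0,-2]]

  R1 -= 2·R0 → [0,1,-1]
  R2 -= 0·R0 → [0,1,-3]
  R2 -= 1·R1 → [0,0,-2]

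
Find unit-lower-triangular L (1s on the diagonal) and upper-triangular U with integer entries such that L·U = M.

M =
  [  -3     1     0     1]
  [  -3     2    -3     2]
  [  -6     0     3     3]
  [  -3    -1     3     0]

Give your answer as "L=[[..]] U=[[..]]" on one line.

L=[[1,0,0,0],[1,1,0,0],[2,-2,1,0],[1,-2,1,1]] U=[[-3,1,0,1],[0,1,-3,1],[0,0,-3,3],[0,0,0,-2]]

  r1 -= 1·r0 → [0,1,-3,1]
  r2 -= 2·r0 → [0,-2,3,1]
  r3 -= 1·r0 → [0,-2,3,-1]
  r2 -= -2·r1 → [0,0,-3,3]
  r3 -= -2·r1 → [0,0,-3,1]
  r3 -= 1·r2 → [0,0,0,-2]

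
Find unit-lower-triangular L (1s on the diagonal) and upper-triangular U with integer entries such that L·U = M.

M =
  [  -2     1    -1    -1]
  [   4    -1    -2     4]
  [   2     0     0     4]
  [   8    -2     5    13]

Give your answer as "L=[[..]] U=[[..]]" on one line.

  r1 -= -2·r0 → [0,1,-4,2]
  r2 -= -1·r0 → [0,1,-1,3]
  r3 -= -4·r0 → [0,2,1,9]
  r2 -= 1·r1 → [0,0,3,1]
  r3 -= 2·r1 → [0,0,9,5]
  r3 -= 3·r2 → [0,0,0,2]

L=[[1,0,0,0],[-2,1,0,0],[-1,1,1,0],[-4,2,3,1]] U=[[-2,1,-1,-1],[0,1,-4,2],[0,0,3,1],[0,0,0,2]]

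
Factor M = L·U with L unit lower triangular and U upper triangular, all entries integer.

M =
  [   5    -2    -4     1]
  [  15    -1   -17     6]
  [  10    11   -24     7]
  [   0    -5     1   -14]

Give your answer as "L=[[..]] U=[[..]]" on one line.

  r1 -= 3·r0 → [0,5,-5,3]
  r2 -= 2·r0 → [0,15,-16,5]
  r3 -= 0·r0 → [0,-5,1,-14]
  r2 -= 3·r1 → [0,0,-1,-4]
  r3 -= -1·r1 → [0,0,-4,-11]
  r3 -= 4·r2 → [0,0,0,5]

L=[[1,0,0,0],[3,1,0,0],[2,3,1,0],[0,-1,4,1]] U=[[5,-2,-4,1],[0,5,-5,3],[0,0,-1,-4],[0,0,0,5]]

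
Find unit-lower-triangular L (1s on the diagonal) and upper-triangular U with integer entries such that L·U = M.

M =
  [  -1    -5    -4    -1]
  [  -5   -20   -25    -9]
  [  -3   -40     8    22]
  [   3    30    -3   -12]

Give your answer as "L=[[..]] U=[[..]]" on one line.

L=[[1,0,0,0],[5,1,0,0],[3,-5,1,0],[-3,3,0,1]] U=[[-1,-5,-4,-1],[0,5,-5,-4],[0,0,-5,5],[0,0,0,-3]]

  row1 -= 5·row0 → [0,5,-5,-4]
  row2 -= 3·row0 → [0,-25,20,25]
  row3 -= -3·row0 → [0,15,-15,-15]
  row2 -= -5·row1 → [0,0,-5,5]
  row3 -= 3·row1 → [0,0,0,-3]
  row3 -= 0·row2 → [0,0,0,-3]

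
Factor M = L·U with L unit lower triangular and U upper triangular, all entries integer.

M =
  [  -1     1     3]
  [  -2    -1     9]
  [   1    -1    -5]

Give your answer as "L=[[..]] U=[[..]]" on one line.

L=[[1,0,0],[2,1,0],[-1,0,1]] U=[[-1,1,3],[0,-3,3],[0,0,-2]]

  R1 -= 2·R0 → [0,-3,3]
  R2 -= -1·R0 → [0,0,-2]
  R2 -= 0·R1 → [0,0,-2]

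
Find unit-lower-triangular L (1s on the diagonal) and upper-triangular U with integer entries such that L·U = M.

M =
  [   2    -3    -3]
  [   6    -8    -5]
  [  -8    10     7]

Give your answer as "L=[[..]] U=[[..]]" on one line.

L=[[1,0,0],[3,1,0],[-4,-2,1]] U=[[2,-3,-3],[0,1,4],[0,0,3]]

  row1 -= 3·row0 → [0,1,4]
  row2 -= -4·row0 → [0,-2,-5]
  row2 -= -2·row1 → [0,0,3]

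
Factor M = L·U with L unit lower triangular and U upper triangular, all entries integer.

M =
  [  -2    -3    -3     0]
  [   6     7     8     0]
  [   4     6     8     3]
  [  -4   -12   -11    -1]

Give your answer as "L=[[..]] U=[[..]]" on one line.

L=[[1,0,0,0],[-3,1,0,0],[-2,0,1,0],[2,3,-1,1]] U=[[-2,-3,-3,0],[0,-2,-1,0],[0,0,2,3],[0,0,0,2]]

  row1 -= -3·row0 → [0,-2,-1,0]
  row2 -= -2·row0 → [0,0,2,3]
  row3 -= 2·row0 → [0,-6,-5,-1]
  row2 -= 0·row1 → [0,0,2,3]
  row3 -= 3·row1 → [0,0,-2,-1]
  row3 -= -1·row2 → [0,0,0,2]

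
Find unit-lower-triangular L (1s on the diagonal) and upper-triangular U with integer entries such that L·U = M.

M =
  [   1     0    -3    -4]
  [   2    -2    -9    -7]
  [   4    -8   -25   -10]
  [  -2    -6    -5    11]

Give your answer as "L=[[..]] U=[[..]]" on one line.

  row1 -= 2·row0 → [0,-2,-3,1]
  row2 -= 4·row0 → [0,-8,-13,6]
  row3 -= -2·row0 → [0,-6,-11,3]
  row2 -= 4·row1 → [0,0,-1,2]
  row3 -= 3·row1 → [0,0,-2,0]
  row3 -= 2·row2 → [0,0,0,-4]

L=[[1,0,0,0],[2,1,0,0],[4,4,1,0],[-2,3,2,1]] U=[[1,0,-3,-4],[0,-2,-3,1],[0,0,-1,2],[0,0,0,-4]]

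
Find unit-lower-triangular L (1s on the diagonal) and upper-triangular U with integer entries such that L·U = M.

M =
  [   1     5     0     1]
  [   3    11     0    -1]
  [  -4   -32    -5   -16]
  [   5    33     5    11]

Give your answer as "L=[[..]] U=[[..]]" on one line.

L=[[1,0,0,0],[3,1,0,0],[-4,3,1,0],[5,-2,-1,1]] U=[[1,5,0,1],[0,-4,0,-4],[0,0,-5,0],[0,0,0,-2]]

  R1 -= 3·R0 → [0,-4,0,-4]
  R2 -= -4·R0 → [0,-12,-5,-12]
  R3 -= 5·R0 → [0,8,5,6]
  R2 -= 3·R1 → [0,0,-5,0]
  R3 -= -2·R1 → [0,0,5,-2]
  R3 -= -1·R2 → [0,0,0,-2]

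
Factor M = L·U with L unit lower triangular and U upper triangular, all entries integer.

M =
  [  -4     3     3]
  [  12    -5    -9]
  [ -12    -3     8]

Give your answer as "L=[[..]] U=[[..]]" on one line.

L=[[1,0,0],[-3,1,0],[3,-3,1]] U=[[-4,3,3],[0,4,0],[0,0,-1]]

  r1 -= -3·r0 → [0,4,0]
  r2 -= 3·r0 → [0,-12,-1]
  r2 -= -3·r1 → [0,0,-1]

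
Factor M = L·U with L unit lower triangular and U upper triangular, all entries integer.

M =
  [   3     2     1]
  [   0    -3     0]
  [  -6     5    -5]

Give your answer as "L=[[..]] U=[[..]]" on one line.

  r1 -= 0·r0 → [0,-3,0]
  r2 -= -2·r0 → [0,9,-3]
  r2 -= -3·r1 → [0,0,-3]

L=[[1,0,0],[0,1,0],[-2,-3,1]] U=[[3,2,1],[0,-3,0],[0,0,-3]]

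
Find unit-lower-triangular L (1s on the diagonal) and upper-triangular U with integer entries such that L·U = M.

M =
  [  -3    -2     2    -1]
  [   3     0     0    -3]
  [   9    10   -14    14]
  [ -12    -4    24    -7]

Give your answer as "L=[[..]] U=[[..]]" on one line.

  row1 -= -1·row0 → [0,-2,2,-4]
  row2 -= -3·row0 → [0,4,-8,11]
  row3 -= 4·row0 → [0,4,16,-3]
  row2 -= -2·row1 → [0,0,-4,3]
  row3 -= -2·row1 → [0,0,20,-11]
  row3 -= -5·row2 → [0,0,0,4]

L=[[1,0,0,0],[-1,1,0,0],[-3,-2,1,0],[4,-2,-5,1]] U=[[-3,-2,2,-1],[0,-2,2,-4],[0,0,-4,3],[0,0,0,4]]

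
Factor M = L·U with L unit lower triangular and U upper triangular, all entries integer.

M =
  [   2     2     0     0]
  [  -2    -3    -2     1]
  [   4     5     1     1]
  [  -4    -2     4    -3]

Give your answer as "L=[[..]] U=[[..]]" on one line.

L=[[1,0,0,0],[-1,1,0,0],[2,-1,1,0],[-2,-2,0,1]] U=[[2,2,0,0],[0,-1,-2,1],[0,0,-1,2],[0,0,0,-1]]

  r1 -= -1·r0 → [0,-1,-2,1]
  r2 -= 2·r0 → [0,1,1,1]
  r3 -= -2·r0 → [0,2,4,-3]
  r2 -= -1·r1 → [0,0,-1,2]
  r3 -= -2·r1 → [0,0,0,-1]
  r3 -= 0·r2 → [0,0,0,-1]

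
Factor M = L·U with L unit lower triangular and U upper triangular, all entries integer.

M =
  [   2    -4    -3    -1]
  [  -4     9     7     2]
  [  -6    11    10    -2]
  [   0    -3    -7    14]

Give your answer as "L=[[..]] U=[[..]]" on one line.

L=[[1,0,0,0],[-2,1,0,0],[-3,-1,1,0],[0,-3,-2,1]] U=[[2,-4,-3,-1],[0,1,1,0],[0,0,2,-5],[0,0,0,4]]

  row1 -= -2·row0 → [0,1,1,0]
  row2 -= -3·row0 → [0,-1,1,-5]
  row3 -= 0·row0 → [0,-3,-7,14]
  row2 -= -1·row1 → [0,0,2,-5]
  row3 -= -3·row1 → [0,0,-4,14]
  row3 -= -2·row2 → [0,0,0,4]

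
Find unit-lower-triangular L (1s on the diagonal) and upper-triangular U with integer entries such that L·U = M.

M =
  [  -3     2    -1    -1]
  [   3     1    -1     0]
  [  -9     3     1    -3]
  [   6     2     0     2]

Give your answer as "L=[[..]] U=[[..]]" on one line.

  R1 -= -1·R0 → [0,3,-2,-1]
  R2 -= 3·R0 → [0,-3,4,0]
  R3 -= -2·R0 → [0,6,-2,0]
  R2 -= -1·R1 → [0,0,2,-1]
  R3 -= 2·R1 → [0,0,2,2]
  R3 -= 1·R2 → [0,0,0,3]

L=[[1,0,0,0],[-1,1,0,0],[3,-1,1,0],[-2,2,1,1]] U=[[-3,2,-1,-1],[0,3,-2,-1],[0,0,2,-1],[0,0,0,3]]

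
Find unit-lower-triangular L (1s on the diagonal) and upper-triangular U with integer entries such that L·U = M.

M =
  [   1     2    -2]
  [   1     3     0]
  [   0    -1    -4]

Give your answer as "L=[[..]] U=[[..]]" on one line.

L=[[1,0,0],[1,1,0],[0,-1,1]] U=[[1,2,-2],[0,1,2],[0,0,-2]]

  row1 -= 1·row0 → [0,1,2]
  row2 -= 0·row0 → [0,-1,-4]
  row2 -= -1·row1 → [0,0,-2]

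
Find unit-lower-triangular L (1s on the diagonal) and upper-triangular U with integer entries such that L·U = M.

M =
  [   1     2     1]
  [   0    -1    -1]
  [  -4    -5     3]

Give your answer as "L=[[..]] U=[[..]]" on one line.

L=[[1,0,0],[0,1,0],[-4,-3,1]] U=[[1,2,1],[0,-1,-1],[0,0,4]]

  r1 -= 0·r0 → [0,-1,-1]
  r2 -= -4·r0 → [0,3,7]
  r2 -= -3·r1 → [0,0,4]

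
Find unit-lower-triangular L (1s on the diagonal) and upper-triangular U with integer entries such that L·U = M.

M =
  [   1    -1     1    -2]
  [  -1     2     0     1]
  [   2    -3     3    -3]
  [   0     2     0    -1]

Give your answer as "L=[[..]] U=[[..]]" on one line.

L=[[1,0,0,0],[-1,1,0,0],[2,-1,1,0],[0,2,-1,1]] U=[[1,-1,1,-2],[0,1,1,-1],[0,0,2,0],[0,0,0,1]]

  R1 -= -1·R0 → [0,1,1,-1]
  R2 -= 2·R0 → [0,-1,1,1]
  R3 -= 0·R0 → [0,2,0,-1]
  R2 -= -1·R1 → [0,0,2,0]
  R3 -= 2·R1 → [0,0,-2,1]
  R3 -= -1·R2 → [0,0,0,1]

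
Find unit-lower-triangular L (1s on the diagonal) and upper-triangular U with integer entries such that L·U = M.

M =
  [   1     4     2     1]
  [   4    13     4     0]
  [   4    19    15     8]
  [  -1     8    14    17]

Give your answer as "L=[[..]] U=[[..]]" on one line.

L=[[1,0,0,0],[4,1,0,0],[4,-1,1,0],[-1,-4,0,1]] U=[[1,4,2,1],[0,-3,-4,-4],[0,0,3,0],[0,0,0,2]]

  r1 -= 4·r0 → [0,-3,-4,-4]
  r2 -= 4·r0 → [0,3,7,4]
  r3 -= -1·r0 → [0,12,16,18]
  r2 -= -1·r1 → [0,0,3,0]
  r3 -= -4·r1 → [0,0,0,2]
  r3 -= 0·r2 → [0,0,0,2]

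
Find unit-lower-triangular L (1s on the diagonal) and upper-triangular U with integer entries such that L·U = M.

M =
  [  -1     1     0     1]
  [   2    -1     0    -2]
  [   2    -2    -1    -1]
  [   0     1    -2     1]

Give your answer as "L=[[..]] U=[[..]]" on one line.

  R1 -= -2·R0 → [0,1,0,0]
  R2 -= -2·R0 → [0,0,-1,1]
  R3 -= 0·R0 → [0,1,-2,1]
  R2 -= 0·R1 → [0,0,-1,1]
  R3 -= 1·R1 → [0,0,-2,1]
  R3 -= 2·R2 → [0,0,0,-1]

L=[[1,0,0,0],[-2,1,0,0],[-2,0,1,0],[0,1,2,1]] U=[[-1,1,0,1],[0,1,0,0],[0,0,-1,1],[0,0,0,-1]]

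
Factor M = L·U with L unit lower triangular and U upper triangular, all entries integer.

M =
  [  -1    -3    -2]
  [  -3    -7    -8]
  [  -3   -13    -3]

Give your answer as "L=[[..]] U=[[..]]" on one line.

  R1 -= 3·R0 → [0,2,-2]
  R2 -= 3·R0 → [0,-4,3]
  R2 -= -2·R1 → [0,0,-1]

L=[[1,0,0],[3,1,0],[3,-2,1]] U=[[-1,-3,-2],[0,2,-2],[0,0,-1]]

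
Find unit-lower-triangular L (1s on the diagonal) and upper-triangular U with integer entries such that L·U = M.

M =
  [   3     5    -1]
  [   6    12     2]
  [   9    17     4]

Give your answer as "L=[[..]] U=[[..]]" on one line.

L=[[1,0,0],[2,1,0],[3,1,1]] U=[[3,5,-1],[0,2,4],[0,0,3]]

  R1 -= 2·R0 → [0,2,4]
  R2 -= 3·R0 → [0,2,7]
  R2 -= 1·R1 → [0,0,3]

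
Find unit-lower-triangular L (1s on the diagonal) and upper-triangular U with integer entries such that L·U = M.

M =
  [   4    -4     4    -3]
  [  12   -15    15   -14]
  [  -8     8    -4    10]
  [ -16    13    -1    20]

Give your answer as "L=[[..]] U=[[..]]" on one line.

  r1 -= 3·r0 → [0,-3,3,-5]
  r2 -= -2·r0 → [0,0,4,4]
  r3 -= -4·r0 → [0,-3,15,8]
  r2 -= 0·r1 → [0,0,4,4]
  r3 -= 1·r1 → [0,0,12,13]
  r3 -= 3·r2 → [0,0,0,1]

L=[[1,0,0,0],[3,1,0,0],[-2,0,1,0],[-4,1,3,1]] U=[[4,-4,4,-3],[0,-3,3,-5],[0,0,4,4],[0,0,0,1]]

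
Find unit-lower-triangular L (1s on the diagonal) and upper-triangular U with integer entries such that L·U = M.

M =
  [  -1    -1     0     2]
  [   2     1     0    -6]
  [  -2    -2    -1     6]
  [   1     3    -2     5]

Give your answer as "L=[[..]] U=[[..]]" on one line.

L=[[1,0,0,0],[-2,1,0,0],[2,0,1,0],[-1,-2,2,1]] U=[[-1,-1,0,2],[0,-1,0,-2],[0,0,-1,2],[0,0,0,-1]]

  row1 -= -2·row0 → [0,-1,0,-2]
  row2 -= 2·row0 → [0,0,-1,2]
  row3 -= -1·row0 → [0,2,-2,7]
  row2 -= 0·row1 → [0,0,-1,2]
  row3 -= -2·row1 → [0,0,-2,3]
  row3 -= 2·row2 → [0,0,0,-1]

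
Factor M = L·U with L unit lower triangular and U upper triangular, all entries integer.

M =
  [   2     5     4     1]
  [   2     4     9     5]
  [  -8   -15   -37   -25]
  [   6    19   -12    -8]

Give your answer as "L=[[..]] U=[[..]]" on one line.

L=[[1,0,0,0],[1,1,0,0],[-4,-5,1,0],[3,-4,-1,1]] U=[[2,5,4,1],[0,-1,5,4],[0,0,4,-1],[0,0,0,4]]

  r1 -= 1·r0 → [0,-1,5,4]
  r2 -= -4·r0 → [0,5,-21,-21]
  r3 -= 3·r0 → [0,4,-24,-11]
  r2 -= -5·r1 → [0,0,4,-1]
  r3 -= -4·r1 → [0,0,-4,5]
  r3 -= -1·r2 → [0,0,0,4]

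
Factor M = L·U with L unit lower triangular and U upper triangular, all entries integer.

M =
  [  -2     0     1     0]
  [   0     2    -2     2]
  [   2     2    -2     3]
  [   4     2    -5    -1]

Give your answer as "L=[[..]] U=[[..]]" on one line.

  r1 -= 0·r0 → [0,2,-2,2]
  r2 -= -1·r0 → [0,2,-1,3]
  r3 -= -2·r0 → [0,2,-3,-1]
  r2 -= 1·r1 → [0,0,1,1]
  r3 -= 1·r1 → [0,0,-1,-3]
  r3 -= -1·r2 → [0,0,0,-2]

L=[[1,0,0,0],[0,1,0,0],[-1,1,1,0],[-2,1,-1,1]] U=[[-2,0,1,0],[0,2,-2,2],[0,0,1,1],[0,0,0,-2]]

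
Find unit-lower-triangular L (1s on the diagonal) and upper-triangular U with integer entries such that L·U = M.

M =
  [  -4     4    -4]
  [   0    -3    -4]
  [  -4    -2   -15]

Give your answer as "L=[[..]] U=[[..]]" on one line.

  R1 -= 0·R0 → [0,-3,-4]
  R2 -= 1·R0 → [0,-6,-11]
  R2 -= 2·R1 → [0,0,-3]

L=[[1,0,0],[0,1,0],[1,2,1]] U=[[-4,4,-4],[0,-3,-4],[0,0,-3]]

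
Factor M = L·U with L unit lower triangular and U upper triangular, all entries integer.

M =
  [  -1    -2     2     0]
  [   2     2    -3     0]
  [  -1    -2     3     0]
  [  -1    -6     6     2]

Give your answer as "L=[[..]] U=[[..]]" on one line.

  r1 -= -2·r0 → [0,-2,1,0]
  r2 -= 1·r0 → [0,0,1,0]
  r3 -= 1·r0 → [0,-4,4,2]
  r2 -= 0·r1 → [0,0,1,0]
  r3 -= 2·r1 → [0,0,2,2]
  r3 -= 2·r2 → [0,0,0,2]

L=[[1,0,0,0],[-2,1,0,0],[1,0,1,0],[1,2,2,1]] U=[[-1,-2,2,0],[0,-2,1,0],[0,0,1,0],[0,0,0,2]]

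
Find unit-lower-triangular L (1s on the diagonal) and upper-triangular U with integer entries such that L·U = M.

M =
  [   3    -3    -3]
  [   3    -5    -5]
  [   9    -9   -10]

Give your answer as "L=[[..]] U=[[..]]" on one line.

  R1 -= 1·R0 → [0,-2,-2]
  R2 -= 3·R0 → [0,0,-1]
  R2 -= 0·R1 → [0,0,-1]

L=[[1,0,0],[1,1,0],[3,0,1]] U=[[3,-3,-3],[0,-2,-2],[0,0,-1]]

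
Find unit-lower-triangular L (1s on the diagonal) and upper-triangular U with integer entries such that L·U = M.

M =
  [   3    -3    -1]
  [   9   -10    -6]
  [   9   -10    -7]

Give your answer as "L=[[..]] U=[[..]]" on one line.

  r1 -= 3·r0 → [0,-1,-3]
  r2 -= 3·r0 → [0,-1,-4]
  r2 -= 1·r1 → [0,0,-1]

L=[[1,0,0],[3,1,0],[3,1,1]] U=[[3,-3,-1],[0,-1,-3],[0,0,-1]]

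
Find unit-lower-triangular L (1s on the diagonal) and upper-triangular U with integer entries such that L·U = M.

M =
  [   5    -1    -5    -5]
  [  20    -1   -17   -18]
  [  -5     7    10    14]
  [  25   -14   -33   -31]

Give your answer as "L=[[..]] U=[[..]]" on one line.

L=[[1,0,0,0],[4,1,0,0],[-1,2,1,0],[5,-3,-1,1]] U=[[5,-1,-5,-5],[0,3,3,2],[0,0,-1,5],[0,0,0,5]]

  row1 -= 4·row0 → [0,3,3,2]
  row2 -= -1·row0 → [0,6,5,9]
  row3 -= 5·row0 → [0,-9,-8,-6]
  row2 -= 2·row1 → [0,0,-1,5]
  row3 -= -3·row1 → [0,0,1,0]
  row3 -= -1·row2 → [0,0,0,5]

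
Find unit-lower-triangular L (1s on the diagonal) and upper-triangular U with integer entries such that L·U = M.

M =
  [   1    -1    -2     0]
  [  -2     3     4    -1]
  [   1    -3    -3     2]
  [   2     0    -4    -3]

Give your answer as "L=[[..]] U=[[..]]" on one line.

  row1 -= -2·row0 → [0,1,0,-1]
  row2 -= 1·row0 → [0,-2,-1,2]
  row3 -= 2·row0 → [0,2,0,-3]
  row2 -= -2·row1 → [0,0,-1,0]
  row3 -= 2·row1 → [0,0,0,-1]
  row3 -= 0·row2 → [0,0,0,-1]

L=[[1,0,0,0],[-2,1,0,0],[1,-2,1,0],[2,2,0,1]] U=[[1,-1,-2,0],[0,1,0,-1],[0,0,-1,0],[0,0,0,-1]]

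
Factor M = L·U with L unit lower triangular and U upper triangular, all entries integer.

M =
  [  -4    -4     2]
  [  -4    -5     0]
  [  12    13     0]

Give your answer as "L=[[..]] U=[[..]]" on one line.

L=[[1,0,0],[1,1,0],[-3,-1,1]] U=[[-4,-4,2],[0,-1,-2],[0,0,4]]

  r1 -= 1·r0 → [0,-1,-2]
  r2 -= -3·r0 → [0,1,6]
  r2 -= -1·r1 → [0,0,4]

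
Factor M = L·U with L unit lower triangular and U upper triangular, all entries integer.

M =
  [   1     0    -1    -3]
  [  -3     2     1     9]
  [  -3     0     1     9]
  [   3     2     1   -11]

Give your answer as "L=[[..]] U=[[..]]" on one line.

  row1 -= -3·row0 → [0,2,-2,0]
  row2 -= -3·row0 → [0,0,-2,0]
  row3 -= 3·row0 → [0,2,4,-2]
  row2 -= 0·row1 → [0,0,-2,0]
  row3 -= 1·row1 → [0,0,6,-2]
  row3 -= -3·row2 → [0,0,0,-2]

L=[[1,0,0,0],[-3,1,0,0],[-3,0,1,0],[3,1,-3,1]] U=[[1,0,-1,-3],[0,2,-2,0],[0,0,-2,0],[0,0,0,-2]]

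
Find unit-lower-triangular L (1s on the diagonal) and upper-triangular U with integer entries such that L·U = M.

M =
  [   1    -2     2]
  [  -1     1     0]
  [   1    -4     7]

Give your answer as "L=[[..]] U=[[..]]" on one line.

L=[[1,0,0],[-1,1,0],[1,2,1]] U=[[1,-2,2],[0,-1,2],[0,0,1]]

  R1 -= -1·R0 → [0,-1,2]
  R2 -= 1·R0 → [0,-2,5]
  R2 -= 2·R1 → [0,0,1]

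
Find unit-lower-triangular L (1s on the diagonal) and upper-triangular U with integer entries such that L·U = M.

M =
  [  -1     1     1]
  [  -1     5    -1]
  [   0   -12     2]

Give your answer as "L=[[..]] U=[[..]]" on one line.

L=[[1,0,0],[1,1,0],[0,-3,1]] U=[[-1,1,1],[0,4,-2],[0,0,-4]]

  r1 -= 1·r0 → [0,4,-2]
  r2 -= 0·r0 → [0,-12,2]
  r2 -= -3·r1 → [0,0,-4]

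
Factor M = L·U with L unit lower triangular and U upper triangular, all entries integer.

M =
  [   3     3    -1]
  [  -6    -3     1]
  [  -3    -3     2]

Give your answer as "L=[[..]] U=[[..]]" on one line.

L=[[1,0,0],[-2,1,0],[-1,0,1]] U=[[3,3,-1],[0,3,-1],[0,0,1]]

  r1 -= -2·r0 → [0,3,-1]
  r2 -= -1·r0 → [0,0,1]
  r2 -= 0·r1 → [0,0,1]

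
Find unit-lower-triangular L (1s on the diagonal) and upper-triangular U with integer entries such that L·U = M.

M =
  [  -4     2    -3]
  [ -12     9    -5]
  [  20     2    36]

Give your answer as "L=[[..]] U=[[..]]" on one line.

  R1 -= 3·R0 → [0,3,4]
  R2 -= -5·R0 → [0,12,21]
  R2 -= 4·R1 → [0,0,5]

L=[[1,0,0],[3,1,0],[-5,4,1]] U=[[-4,2,-3],[0,3,4],[0,0,5]]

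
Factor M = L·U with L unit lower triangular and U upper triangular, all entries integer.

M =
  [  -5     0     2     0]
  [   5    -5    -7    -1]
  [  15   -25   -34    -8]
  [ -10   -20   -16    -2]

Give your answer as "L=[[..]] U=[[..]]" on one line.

  row1 -= -1·row0 → [0,-5,-5,-1]
  row2 -= -3·row0 → [0,-25,-28,-8]
  row3 -= 2·row0 → [0,-20,-20,-2]
  row2 -= 5·row1 → [0,0,-3,-3]
  row3 -= 4·row1 → [0,0,0,2]
  row3 -= 0·row2 → [0,0,0,2]

L=[[1,0,0,0],[-1,1,0,0],[-3,5,1,0],[2,4,0,1]] U=[[-5,0,2,0],[0,-5,-5,-1],[0,0,-3,-3],[0,0,0,2]]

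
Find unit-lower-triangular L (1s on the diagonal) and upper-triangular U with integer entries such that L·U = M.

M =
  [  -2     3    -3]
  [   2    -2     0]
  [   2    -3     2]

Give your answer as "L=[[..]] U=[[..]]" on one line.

  r1 -= -1·r0 → [0,1,-3]
  r2 -= -1·r0 → [0,0,-1]
  r2 -= 0·r1 → [0,0,-1]

L=[[1,0,0],[-1,1,0],[-1,0,1]] U=[[-2,3,-3],[0,1,-3],[0,0,-1]]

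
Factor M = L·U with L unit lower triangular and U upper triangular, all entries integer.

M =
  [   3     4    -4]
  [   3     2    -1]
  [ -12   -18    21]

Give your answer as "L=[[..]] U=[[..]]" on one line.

  r1 -= 1·r0 → [0,-2,3]
  r2 -= -4·r0 → [0,-2,5]
  r2 -= 1·r1 → [0,0,2]

L=[[1,0,0],[1,1,0],[-4,1,1]] U=[[3,4,-4],[0,-2,3],[0,0,2]]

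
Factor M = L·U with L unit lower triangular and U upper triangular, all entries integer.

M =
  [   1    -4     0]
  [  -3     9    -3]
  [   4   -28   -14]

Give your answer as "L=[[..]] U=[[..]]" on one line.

  R1 -= -3·R0 → [0,-3,-3]
  R2 -= 4·R0 → [0,-12,-14]
  R2 -= 4·R1 → [0,0,-2]

L=[[1,0,0],[-3,1,0],[4,4,1]] U=[[1,-4,0],[0,-3,-3],[0,0,-2]]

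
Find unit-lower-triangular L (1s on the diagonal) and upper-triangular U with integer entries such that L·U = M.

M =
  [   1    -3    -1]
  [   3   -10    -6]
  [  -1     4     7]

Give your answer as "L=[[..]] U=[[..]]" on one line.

L=[[1,0,0],[3,1,0],[-1,-1,1]] U=[[1,-3,-1],[0,-1,-3],[0,0,3]]

  r1 -= 3·r0 → [0,-1,-3]
  r2 -= -1·r0 → [0,1,6]
  r2 -= -1·r1 → [0,0,3]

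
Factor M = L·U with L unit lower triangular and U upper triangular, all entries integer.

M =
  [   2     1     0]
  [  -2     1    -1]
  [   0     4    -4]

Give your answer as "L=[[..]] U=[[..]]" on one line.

  R1 -= -1·R0 → [0,2,-1]
  R2 -= 0·R0 → [0,4,-4]
  R2 -= 2·R1 → [0,0,-2]

L=[[1,0,0],[-1,1,0],[0,2,1]] U=[[2,1,0],[0,2,-1],[0,0,-2]]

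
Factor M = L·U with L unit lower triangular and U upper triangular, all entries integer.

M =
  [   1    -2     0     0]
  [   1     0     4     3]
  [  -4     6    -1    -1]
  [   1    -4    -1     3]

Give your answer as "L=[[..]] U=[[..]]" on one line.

L=[[1,0,0,0],[1,1,0,0],[-4,-1,1,0],[1,-1,1,1]] U=[[1,-2,0,0],[0,2,4,3],[0,0,3,2],[0,0,0,4]]

  r1 -= 1·r0 → [0,2,4,3]
  r2 -= -4·r0 → [0,-2,-1,-1]
  r3 -= 1·r0 → [0,-2,-1,3]
  r2 -= -1·r1 → [0,0,3,2]
  r3 -= -1·r1 → [0,0,3,6]
  r3 -= 1·r2 → [0,0,0,4]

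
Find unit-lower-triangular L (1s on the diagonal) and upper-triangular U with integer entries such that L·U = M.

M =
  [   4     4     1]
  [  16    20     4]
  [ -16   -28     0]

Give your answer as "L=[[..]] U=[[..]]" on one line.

L=[[1,0,0],[4,1,0],[-4,-3,1]] U=[[4,4,1],[0,4,0],[0,0,4]]

  r1 -= 4·r0 → [0,4,0]
  r2 -= -4·r0 → [0,-12,4]
  r2 -= -3·r1 → [0,0,4]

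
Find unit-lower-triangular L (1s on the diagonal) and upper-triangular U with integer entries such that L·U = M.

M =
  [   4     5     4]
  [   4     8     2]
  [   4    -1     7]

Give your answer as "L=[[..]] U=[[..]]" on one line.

L=[[1,0,0],[1,1,0],[1,-2,1]] U=[[4,5,4],[0,3,-2],[0,0,-1]]

  row1 -= 1·row0 → [0,3,-2]
  row2 -= 1·row0 → [0,-6,3]
  row2 -= -2·row1 → [0,0,-1]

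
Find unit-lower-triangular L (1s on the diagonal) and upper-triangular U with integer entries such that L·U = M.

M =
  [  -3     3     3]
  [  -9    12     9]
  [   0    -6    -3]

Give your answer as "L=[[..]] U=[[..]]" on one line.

L=[[1,0,0],[3,1,0],[0,-2,1]] U=[[-3,3,3],[0,3,0],[0,0,-3]]

  r1 -= 3·r0 → [0,3,0]
  r2 -= 0·r0 → [0,-6,-3]
  r2 -= -2·r1 → [0,0,-3]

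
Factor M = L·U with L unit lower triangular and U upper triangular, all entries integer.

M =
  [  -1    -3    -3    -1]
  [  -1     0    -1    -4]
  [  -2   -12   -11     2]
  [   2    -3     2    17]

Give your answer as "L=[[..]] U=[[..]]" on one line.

  R1 -= 1·R0 → [0,3,2,-3]
  R2 -= 2·R0 → [0,-6,-5,4]
  R3 -= -2·R0 → [0,-9,-4,15]
  R2 -= -2·R1 → [0,0,-1,-2]
  R3 -= -3·R1 → [0,0,2,6]
  R3 -= -2·R2 → [0,0,0,2]

L=[[1,0,0,0],[1,1,0,0],[2,-2,1,0],[-2,-3,-2,1]] U=[[-1,-3,-3,-1],[0,3,2,-3],[0,0,-1,-2],[0,0,0,2]]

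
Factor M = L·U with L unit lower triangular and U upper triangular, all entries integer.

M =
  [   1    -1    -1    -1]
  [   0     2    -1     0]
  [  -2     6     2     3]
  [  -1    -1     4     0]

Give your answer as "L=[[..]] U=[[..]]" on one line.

L=[[1,0,0,0],[0,1,0,0],[-2,2,1,0],[-1,-1,1,1]] U=[[1,-1,-1,-1],[0,2,-1,0],[0,0,2,1],[0,0,0,-2]]

  r1 -= 0·r0 → [0,2,-1,0]
  r2 -= -2·r0 → [0,4,0,1]
  r3 -= -1·r0 → [0,-2,3,-1]
  r2 -= 2·r1 → [0,0,2,1]
  r3 -= -1·r1 → [0,0,2,-1]
  r3 -= 1·r2 → [0,0,0,-2]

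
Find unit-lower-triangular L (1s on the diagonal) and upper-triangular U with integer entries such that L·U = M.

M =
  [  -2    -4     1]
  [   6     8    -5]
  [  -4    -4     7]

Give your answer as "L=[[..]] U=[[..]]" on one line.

  R1 -= -3·R0 → [0,-4,-2]
  R2 -= 2·R0 → [0,4,5]
  R2 -= -1·R1 → [0,0,3]

L=[[1,0,0],[-3,1,0],[2,-1,1]] U=[[-2,-4,1],[0,-4,-2],[0,0,3]]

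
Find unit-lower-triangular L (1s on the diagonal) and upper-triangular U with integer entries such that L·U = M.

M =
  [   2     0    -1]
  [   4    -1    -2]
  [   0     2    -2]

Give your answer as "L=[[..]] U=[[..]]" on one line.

L=[[1,0,0],[2,1,0],[0,-2,1]] U=[[2,0,-1],[0,-1,0],[0,0,-2]]

  r1 -= 2·r0 → [0,-1,0]
  r2 -= 0·r0 → [0,2,-2]
  r2 -= -2·r1 → [0,0,-2]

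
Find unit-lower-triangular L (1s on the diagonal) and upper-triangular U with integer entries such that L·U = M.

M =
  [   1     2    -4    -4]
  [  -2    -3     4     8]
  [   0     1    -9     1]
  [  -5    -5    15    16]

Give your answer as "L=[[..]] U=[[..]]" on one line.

  row1 -= -2·row0 → [0,1,-4,0]
  row2 -= 0·row0 → [0,1,-9,1]
  row3 -= -5·row0 → [0,5,-5,-4]
  row2 -= 1·row1 → [0,0,-5,1]
  row3 -= 5·row1 → [0,0,15,-4]
  row3 -= -3·row2 → [0,0,0,-1]

L=[[1,0,0,0],[-2,1,0,0],[0,1,1,0],[-5,5,-3,1]] U=[[1,2,-4,-4],[0,1,-4,0],[0,0,-5,1],[0,0,0,-1]]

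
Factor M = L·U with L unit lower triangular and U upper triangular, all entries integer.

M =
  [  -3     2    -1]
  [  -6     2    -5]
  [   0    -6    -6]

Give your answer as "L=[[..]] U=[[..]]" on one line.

  R1 -= 2·R0 → [0,-2,-3]
  R2 -= 0·R0 → [0,-6,-6]
  R2 -= 3·R1 → [0,0,3]

L=[[1,0,0],[2,1,0],[0,3,1]] U=[[-3,2,-1],[0,-2,-3],[0,0,3]]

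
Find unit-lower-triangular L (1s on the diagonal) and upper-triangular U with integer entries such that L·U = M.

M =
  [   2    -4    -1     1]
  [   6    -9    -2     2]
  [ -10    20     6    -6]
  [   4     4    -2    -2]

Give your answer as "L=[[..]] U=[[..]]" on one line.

  R1 -= 3·R0 → [0,3,1,-1]
  R2 -= -5·R0 → [0,0,1,-1]
  R3 -= 2·R0 → [0,12,0,-4]
  R2 -= 0·R1 → [0,0,1,-1]
  R3 -= 4·R1 → [0,0,-4,0]
  R3 -= -4·R2 → [0,0,0,-4]

L=[[1,0,0,0],[3,1,0,0],[-5,0,1,0],[2,4,-4,1]] U=[[2,-4,-1,1],[0,3,1,-1],[0,0,1,-1],[0,0,0,-4]]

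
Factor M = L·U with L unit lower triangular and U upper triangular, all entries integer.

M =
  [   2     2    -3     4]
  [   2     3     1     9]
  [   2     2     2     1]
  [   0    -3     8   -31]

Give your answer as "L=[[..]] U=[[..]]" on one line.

L=[[1,0,0,0],[1,1,0,0],[1,0,1,0],[0,-3,4,1]] U=[[2,2,-3,4],[0,1,4,5],[0,0,5,-3],[0,0,0,-4]]

  R1 -= 1·R0 → [0,1,4,5]
  R2 -= 1·R0 → [0,0,5,-3]
  R3 -= 0·R0 → [0,-3,8,-31]
  R2 -= 0·R1 → [0,0,5,-3]
  R3 -= -3·R1 → [0,0,20,-16]
  R3 -= 4·R2 → [0,0,0,-4]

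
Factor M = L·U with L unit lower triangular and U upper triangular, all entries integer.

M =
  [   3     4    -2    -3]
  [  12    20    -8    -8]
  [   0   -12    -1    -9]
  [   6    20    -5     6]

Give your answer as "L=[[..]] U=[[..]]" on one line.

  R1 -= 4·R0 → [0,4,0,4]
  R2 -= 0·R0 → [0,-12,-1,-9]
  R3 -= 2·R0 → [0,12,-1,12]
  R2 -= -3·R1 → [0,0,-1,3]
  R3 -= 3·R1 → [0,0,-1,0]
  R3 -= 1·R2 → [0,0,0,-3]

L=[[1,0,0,0],[4,1,0,0],[0,-3,1,0],[2,3,1,1]] U=[[3,4,-2,-3],[0,4,0,4],[0,0,-1,3],[0,0,0,-3]]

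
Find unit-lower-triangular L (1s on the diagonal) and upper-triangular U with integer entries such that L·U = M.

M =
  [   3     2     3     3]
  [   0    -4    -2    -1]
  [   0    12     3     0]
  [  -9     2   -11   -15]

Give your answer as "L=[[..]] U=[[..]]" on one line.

  row1 -= 0·row0 → [0,-4,-2,-1]
  row2 -= 0·row0 → [0,12,3,0]
  row3 -= -3·row0 → [0,8,-2,-6]
  row2 -= -3·row1 → [0,0,-3,-3]
  row3 -= -2·row1 → [0,0,-6,-8]
  row3 -= 2·row2 → [0,0,0,-2]

L=[[1,0,0,0],[0,1,0,0],[0,-3,1,0],[-3,-2,2,1]] U=[[3,2,3,3],[0,-4,-2,-1],[0,0,-3,-3],[0,0,0,-2]]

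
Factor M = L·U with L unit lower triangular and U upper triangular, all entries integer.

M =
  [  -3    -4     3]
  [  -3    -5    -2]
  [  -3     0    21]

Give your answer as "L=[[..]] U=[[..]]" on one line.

  R1 -= 1·R0 → [0,-1,-5]
  R2 -= 1·R0 → [0,4,18]
  R2 -= -4·R1 → [0,0,-2]

L=[[1,0,0],[1,1,0],[1,-4,1]] U=[[-3,-4,3],[0,-1,-5],[0,0,-2]]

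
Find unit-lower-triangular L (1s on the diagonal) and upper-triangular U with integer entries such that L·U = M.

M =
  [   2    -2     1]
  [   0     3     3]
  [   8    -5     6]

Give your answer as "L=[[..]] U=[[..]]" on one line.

L=[[1,0,0],[0,1,0],[4,1,1]] U=[[2,-2,1],[0,3,3],[0,0,-1]]

  R1 -= 0·R0 → [0,3,3]
  R2 -= 4·R0 → [0,3,2]
  R2 -= 1·R1 → [0,0,-1]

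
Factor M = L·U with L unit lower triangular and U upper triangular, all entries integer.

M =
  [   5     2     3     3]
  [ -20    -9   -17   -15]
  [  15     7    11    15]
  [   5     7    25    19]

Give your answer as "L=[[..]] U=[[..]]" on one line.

L=[[1,0,0,0],[-4,1,0,0],[3,-1,1,0],[1,-5,1,1]] U=[[5,2,3,3],[0,-1,-5,-3],[0,0,-3,3],[0,0,0,-2]]

  R1 -= -4·R0 → [0,-1,-5,-3]
  R2 -= 3·R0 → [0,1,2,6]
  R3 -= 1·R0 → [0,5,22,16]
  R2 -= -1·R1 → [0,0,-3,3]
  R3 -= -5·R1 → [0,0,-3,1]
  R3 -= 1·R2 → [0,0,0,-2]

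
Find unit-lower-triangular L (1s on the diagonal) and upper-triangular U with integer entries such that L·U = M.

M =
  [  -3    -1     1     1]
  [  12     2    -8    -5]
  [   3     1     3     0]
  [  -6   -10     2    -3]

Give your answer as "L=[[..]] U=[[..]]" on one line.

L=[[1,0,0,0],[-4,1,0,0],[-1,0,1,0],[2,4,4,1]] U=[[-3,-1,1,1],[0,-2,-4,-1],[0,0,4,1],[0,0,0,-5]]

  row1 -= -4·row0 → [0,-2,-4,-1]
  row2 -= -1·row0 → [0,0,4,1]
  row3 -= 2·row0 → [0,-8,0,-5]
  row2 -= 0·row1 → [0,0,4,1]
  row3 -= 4·row1 → [0,0,16,-1]
  row3 -= 4·row2 → [0,0,0,-5]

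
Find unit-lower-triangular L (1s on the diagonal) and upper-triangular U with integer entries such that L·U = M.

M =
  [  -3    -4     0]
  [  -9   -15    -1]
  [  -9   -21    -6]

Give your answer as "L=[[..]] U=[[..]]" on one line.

L=[[1,0,0],[3,1,0],[3,3,1]] U=[[-3,-4,0],[0,-3,-1],[0,0,-3]]

  row1 -= 3·row0 → [0,-3,-1]
  row2 -= 3·row0 → [0,-9,-6]
  row2 -= 3·row1 → [0,0,-3]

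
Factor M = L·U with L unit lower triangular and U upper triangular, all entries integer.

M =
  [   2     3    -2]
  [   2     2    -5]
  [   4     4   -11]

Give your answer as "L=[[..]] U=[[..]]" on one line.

  row1 -= 1·row0 → [0,-1,-3]
  row2 -= 2·row0 → [0,-2,-7]
  row2 -= 2·row1 → [0,0,-1]

L=[[1,0,0],[1,1,0],[2,2,1]] U=[[2,3,-2],[0,-1,-3],[0,0,-1]]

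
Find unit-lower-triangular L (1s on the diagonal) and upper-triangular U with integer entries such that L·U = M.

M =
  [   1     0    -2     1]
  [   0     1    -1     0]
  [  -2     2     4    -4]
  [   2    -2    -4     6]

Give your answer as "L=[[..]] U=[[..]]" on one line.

  row1 -= 0·row0 → [0,1,-1,0]
  row2 -= -2·row0 → [0,2,0,-2]
  row3 -= 2·row0 → [0,-2,0,4]
  row2 -= 2·row1 → [0,0,2,-2]
  row3 -= -2·row1 → [0,0,-2,4]
  row3 -= -1·row2 → [0,0,0,2]

L=[[1,0,0,0],[0,1,0,0],[-2,2,1,0],[2,-2,-1,1]] U=[[1,0,-2,1],[0,1,-1,0],[0,0,2,-2],[0,0,0,2]]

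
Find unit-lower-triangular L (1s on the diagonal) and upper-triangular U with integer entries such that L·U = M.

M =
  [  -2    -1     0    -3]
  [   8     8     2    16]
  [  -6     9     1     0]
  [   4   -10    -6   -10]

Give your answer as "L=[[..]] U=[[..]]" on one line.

  row1 -= -4·row0 → [0,4,2,4]
  row2 -= 3·row0 → [0,12,1,9]
  row3 -= -2·row0 → [0,-12,-6,-16]
  row2 -= 3·row1 → [0,0,-5,-3]
  row3 -= -3·row1 → [0,0,0,-4]
  row3 -= 0·row2 → [0,0,0,-4]

L=[[1,0,0,0],[-4,1,0,0],[3,3,1,0],[-2,-3,0,1]] U=[[-2,-1,0,-3],[0,4,2,4],[0,0,-5,-3],[0,0,0,-4]]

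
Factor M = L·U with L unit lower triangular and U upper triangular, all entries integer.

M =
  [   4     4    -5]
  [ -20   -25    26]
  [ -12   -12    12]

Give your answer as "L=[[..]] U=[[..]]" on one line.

  row1 -= -5·row0 → [0,-5,1]
  row2 -= -3·row0 → [0,0,-3]
  row2 -= 0·row1 → [0,0,-3]

L=[[1,0,0],[-5,1,0],[-3,0,1]] U=[[4,4,-5],[0,-5,1],[0,0,-3]]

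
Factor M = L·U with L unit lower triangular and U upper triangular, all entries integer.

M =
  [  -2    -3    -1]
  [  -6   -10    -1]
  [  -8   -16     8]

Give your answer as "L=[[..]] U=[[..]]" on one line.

L=[[1,0,0],[3,1,0],[4,4,1]] U=[[-2,-3,-1],[0,-1,2],[0,0,4]]

  r1 -= 3·r0 → [0,-1,2]
  r2 -= 4·r0 → [0,-4,12]
  r2 -= 4·r1 → [0,0,4]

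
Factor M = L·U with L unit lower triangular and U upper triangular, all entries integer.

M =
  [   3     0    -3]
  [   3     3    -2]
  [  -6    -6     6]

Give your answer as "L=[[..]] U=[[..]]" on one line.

  row1 -= 1·row0 → [0,3,1]
  row2 -= -2·row0 → [0,-6,0]
  row2 -= -2·row1 → [0,0,2]

L=[[1,0,0],[1,1,0],[-2,-2,1]] U=[[3,0,-3],[0,3,1],[0,0,2]]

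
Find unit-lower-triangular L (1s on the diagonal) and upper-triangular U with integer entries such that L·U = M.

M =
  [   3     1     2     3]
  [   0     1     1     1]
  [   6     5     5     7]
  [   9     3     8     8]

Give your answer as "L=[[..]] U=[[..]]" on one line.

  r1 -= 0·r0 → [0,1,1,1]
  r2 -= 2·r0 → [0,3,1,1]
  r3 -= 3·r0 → [0,0,2,-1]
  r2 -= 3·r1 → [0,0,-2,-2]
  r3 -= 0·r1 → [0,0,2,-1]
  r3 -= -1·r2 → [0,0,0,-3]

L=[[1,0,0,0],[0,1,0,0],[2,3,1,0],[3,0,-1,1]] U=[[3,1,2,3],[0,1,1,1],[0,0,-2,-2],[0,0,0,-3]]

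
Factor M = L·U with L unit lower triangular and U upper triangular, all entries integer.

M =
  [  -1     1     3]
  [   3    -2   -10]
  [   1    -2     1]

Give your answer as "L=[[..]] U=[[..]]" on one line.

L=[[1,0,0],[-3,1,0],[-1,-1,1]] U=[[-1,1,3],[0,1,-1],[0,0,3]]

  R1 -= -3·R0 → [0,1,-1]
  R2 -= -1·R0 → [0,-1,4]
  R2 -= -1·R1 → [0,0,3]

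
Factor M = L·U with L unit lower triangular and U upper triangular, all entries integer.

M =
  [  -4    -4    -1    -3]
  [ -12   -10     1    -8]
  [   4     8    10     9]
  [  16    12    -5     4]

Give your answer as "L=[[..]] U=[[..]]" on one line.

L=[[1,0,0,0],[3,1,0,0],[-1,2,1,0],[-4,-2,-1,1]] U=[[-4,-4,-1,-3],[0,2,4,1],[0,0,1,4],[0,0,0,-2]]

  row1 -= 3·row0 → [0,2,4,1]
  row2 -= -1·row0 → [0,4,9,6]
  row3 -= -4·row0 → [0,-4,-9,-8]
  row2 -= 2·row1 → [0,0,1,4]
  row3 -= -2·row1 → [0,0,-1,-6]
  row3 -= -1·row2 → [0,0,0,-2]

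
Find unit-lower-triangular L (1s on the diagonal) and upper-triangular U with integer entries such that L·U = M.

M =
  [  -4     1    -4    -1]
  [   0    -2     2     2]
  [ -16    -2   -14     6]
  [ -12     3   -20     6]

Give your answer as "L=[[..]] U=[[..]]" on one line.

  row1 -= 0·row0 → [0,-2,2,2]
  row2 -= 4·row0 → [0,-6,2,10]
  row3 -= 3·row0 → [0,0,-8,9]
  row2 -= 3·row1 → [0,0,-4,4]
  row3 -= 0·row1 → [0,0,-8,9]
  row3 -= 2·row2 → [0,0,0,1]

L=[[1,0,0,0],[0,1,0,0],[4,3,1,0],[3,0,2,1]] U=[[-4,1,-4,-1],[0,-2,2,2],[0,0,-4,4],[0,0,0,1]]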